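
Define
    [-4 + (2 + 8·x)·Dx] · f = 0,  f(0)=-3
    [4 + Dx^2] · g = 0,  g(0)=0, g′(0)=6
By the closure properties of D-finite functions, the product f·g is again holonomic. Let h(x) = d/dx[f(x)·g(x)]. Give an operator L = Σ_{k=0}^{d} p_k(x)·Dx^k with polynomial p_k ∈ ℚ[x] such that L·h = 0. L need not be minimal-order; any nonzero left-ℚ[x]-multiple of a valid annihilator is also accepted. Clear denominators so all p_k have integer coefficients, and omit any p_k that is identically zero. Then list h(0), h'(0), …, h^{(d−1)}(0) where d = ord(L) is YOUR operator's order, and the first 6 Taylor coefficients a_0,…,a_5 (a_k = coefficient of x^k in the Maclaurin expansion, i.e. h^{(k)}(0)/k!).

f: a_k = -3, -6, 6, -12, 30, -84, …
g: a_k = 0, 6, 0, -4, 0, 4/5, …
Product ⇒ symmetric product L₀, ord ≤ 2.
Derive L from L₀ (diff closure).
L = (8 + 96·x + 256·x^2 + 256·x^3 + 256·x^4) + (2 - 48·x^2 - 64·x^3)·Dx + (1 + 10·x + 36·x^2 + 64·x^3 + 64·x^4)·Dx^2  (order 2).
h: a_k = -18, -72, 144, -192, 768, -13824/5, …
ICs: h(0) = -18, h′(0) = -72.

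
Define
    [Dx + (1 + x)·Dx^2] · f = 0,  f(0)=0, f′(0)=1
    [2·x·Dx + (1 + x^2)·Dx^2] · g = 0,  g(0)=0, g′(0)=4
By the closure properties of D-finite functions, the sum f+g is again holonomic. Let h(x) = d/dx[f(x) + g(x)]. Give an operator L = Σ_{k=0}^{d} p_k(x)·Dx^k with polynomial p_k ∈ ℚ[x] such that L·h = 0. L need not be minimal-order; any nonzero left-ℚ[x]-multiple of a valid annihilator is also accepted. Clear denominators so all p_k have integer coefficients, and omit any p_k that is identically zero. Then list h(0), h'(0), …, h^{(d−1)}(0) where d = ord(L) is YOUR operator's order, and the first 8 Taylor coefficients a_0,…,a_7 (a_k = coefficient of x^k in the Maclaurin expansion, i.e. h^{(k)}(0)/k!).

f: a_k = 0, 1, -1/2, 1/3, -1/4, 1/5, -1/6, 1/7, …
g: a_k = 0, 4, 0, -4/3, 0, 4/5, 0, -4/7, …
f+g: L₀ = lclm(L_f,L_g), ord ≤ 2+2.
Differentiate: ansatz ord ≤ ord L₀ ⇒ L.
L = (-2 - 6·x + 6·x^2 + 2·x^3) + (-4 - 4·x + 12·x^3 + 4·x^4)·Dx + (-1 + x + 2·x^2 + 2·x^3 + 3·x^4 + x^5)·Dx^2  (order 2).
h: a_k = 5, -1, -3, -1, 5, -1, -3, -1, …
ICs: h(0) = 5, h′(0) = -1.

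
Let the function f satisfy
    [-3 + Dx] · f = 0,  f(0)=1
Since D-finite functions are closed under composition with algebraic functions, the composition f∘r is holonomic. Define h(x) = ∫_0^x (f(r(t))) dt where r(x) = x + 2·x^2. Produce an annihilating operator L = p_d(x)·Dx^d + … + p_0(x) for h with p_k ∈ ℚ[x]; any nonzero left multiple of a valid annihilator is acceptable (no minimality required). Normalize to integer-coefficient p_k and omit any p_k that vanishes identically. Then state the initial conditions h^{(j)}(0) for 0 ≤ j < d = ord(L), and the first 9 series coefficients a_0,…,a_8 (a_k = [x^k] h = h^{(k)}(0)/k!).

f: a_k = 1, 3, 9/2, 9/2, 27/8, 81/40, 81/80, 243/560, 729/4480, …
h₀=f(r): pull back L_f along r ⇒ L₀.
Integrate: L := L₀·Dx.
L = (-3 - 12·x)·Dx + Dx^2  (order 2).
h: a_k = 0, 1, 3/2, 7/2, 45/8, 387/40, 1107/80, 11061/560, 112887/4480, …
ICs: h(0) = 0, h′(0) = 1.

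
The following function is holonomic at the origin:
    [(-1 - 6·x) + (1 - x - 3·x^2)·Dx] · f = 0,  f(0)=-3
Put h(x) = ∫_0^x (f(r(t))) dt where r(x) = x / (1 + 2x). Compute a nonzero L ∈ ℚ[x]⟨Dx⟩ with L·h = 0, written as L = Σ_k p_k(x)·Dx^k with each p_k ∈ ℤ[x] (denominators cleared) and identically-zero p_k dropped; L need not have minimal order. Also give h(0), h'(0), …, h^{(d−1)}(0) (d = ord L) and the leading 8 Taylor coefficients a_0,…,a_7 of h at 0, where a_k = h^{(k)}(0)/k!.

L = (1 + 8·x)·Dx + (-1 - 5·x - 5·x^2 + 2·x^3)·Dx^2  (order 2).
h: a_k = 0, -3, -3/2, -2, 15/4, -51/5, 28, -555/7, …
ICs: h(0) = 0, h′(0) = -3.

f: a_k = -3, -3, -12, -21, -57, -120, -291, -651, …
h₀=f(r): pull back L_f along r ⇒ L₀.
h=∫h₀ ⇒ L = L₀·Dx.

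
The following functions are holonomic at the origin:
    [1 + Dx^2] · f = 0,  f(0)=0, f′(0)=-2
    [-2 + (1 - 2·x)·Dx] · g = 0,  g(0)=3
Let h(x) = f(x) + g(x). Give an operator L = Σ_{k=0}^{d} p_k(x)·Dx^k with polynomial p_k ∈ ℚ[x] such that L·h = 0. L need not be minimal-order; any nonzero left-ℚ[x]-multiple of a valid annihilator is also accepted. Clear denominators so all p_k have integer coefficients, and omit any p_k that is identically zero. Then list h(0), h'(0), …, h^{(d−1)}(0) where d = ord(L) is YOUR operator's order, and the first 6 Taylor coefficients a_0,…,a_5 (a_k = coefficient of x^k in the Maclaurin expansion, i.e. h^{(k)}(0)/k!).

f: a_k = 0, -2, 0, 1/3, 0, -1/60, …
g: a_k = 3, 6, 12, 24, 48, 96, …
h₀=f+g: left-lcm gives L₀, ord ≤ 3.
L = (-50 + 8·x - 8·x^2) + (9 - 22·x + 12·x^2 - 8·x^3)·Dx + (-50 + 8·x - 8·x^2)·Dx^2 + (9 - 22·x + 12·x^2 - 8·x^3)·Dx^3  (order 3).
h: a_k = 3, 4, 12, 73/3, 48, 5759/60, …
ICs: h(0) = 3, h′(0) = 4, h′′(0) = 24.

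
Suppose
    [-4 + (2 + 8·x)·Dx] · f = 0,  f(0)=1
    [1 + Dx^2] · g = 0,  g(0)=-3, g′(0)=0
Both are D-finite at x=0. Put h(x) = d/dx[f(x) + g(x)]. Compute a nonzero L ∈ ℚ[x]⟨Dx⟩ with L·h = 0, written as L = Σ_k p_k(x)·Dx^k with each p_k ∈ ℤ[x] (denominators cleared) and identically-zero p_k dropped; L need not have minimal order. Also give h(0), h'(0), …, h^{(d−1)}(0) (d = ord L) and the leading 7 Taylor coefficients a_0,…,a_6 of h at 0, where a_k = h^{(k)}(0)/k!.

f: a_k = 1, 2, -2, 4, -10, 28, -84, …
g: a_k = -3, 0, 3/2, 0, -1/8, 0, 1/240, …
Sum ⇒ L₀ = lclm(L_f,L_g) in ℚ(x)⟨Dx⟩.
h₀' ⇒ L via d/dx closure of L₀.
L = (-122 - 16·x - 32·x^2) + (-13 - 60·x - 48·x^2 - 64·x^3)·Dx + (-122 - 16·x - 32·x^2)·Dx^2 + (-13 - 60·x - 48·x^2 - 64·x^3)·Dx^3  (order 3).
h: a_k = 2, -1, 12, -81/2, 140, -20159/40, 1848, …
ICs: h(0) = 2, h′(0) = -1, h′′(0) = 24.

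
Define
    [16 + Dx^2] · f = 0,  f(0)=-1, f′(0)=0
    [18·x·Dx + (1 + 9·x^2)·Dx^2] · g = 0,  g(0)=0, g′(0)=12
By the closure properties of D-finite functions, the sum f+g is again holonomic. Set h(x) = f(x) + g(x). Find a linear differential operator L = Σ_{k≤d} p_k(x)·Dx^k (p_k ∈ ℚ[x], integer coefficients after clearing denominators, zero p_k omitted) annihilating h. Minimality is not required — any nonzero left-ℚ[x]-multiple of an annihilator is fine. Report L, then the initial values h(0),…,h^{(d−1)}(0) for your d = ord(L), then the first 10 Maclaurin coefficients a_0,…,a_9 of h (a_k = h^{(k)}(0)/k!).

L = (-13248·x + 181440·x^3 + 186624·x^5)·Dx + (-16 + 6048·x^2 + 66096·x^4 + 93312·x^6)·Dx^2 + (-828·x + 11340·x^3 + 11664·x^5)·Dx^3 + (-1 + 378·x^2 + 4131·x^4 + 5832·x^6)·Dx^4  (order 4).
h: a_k = -1, 12, 8, -36, -32/3, 972/5, 256/45, -8748/7, -512/315, 8748, …
ICs: h(0) = -1, h′(0) = 12, h′′(0) = 16, h′′′(0) = -216.

f: a_k = -1, 0, 8, 0, -32/3, 0, 256/45, 0, -512/315, 0, …
g: a_k = 0, 12, 0, -36, 0, 972/5, 0, -8748/7, 0, 8748, …
Weyl lclm of L_f,L_g ⇒ L₀ (ord ≤ 4).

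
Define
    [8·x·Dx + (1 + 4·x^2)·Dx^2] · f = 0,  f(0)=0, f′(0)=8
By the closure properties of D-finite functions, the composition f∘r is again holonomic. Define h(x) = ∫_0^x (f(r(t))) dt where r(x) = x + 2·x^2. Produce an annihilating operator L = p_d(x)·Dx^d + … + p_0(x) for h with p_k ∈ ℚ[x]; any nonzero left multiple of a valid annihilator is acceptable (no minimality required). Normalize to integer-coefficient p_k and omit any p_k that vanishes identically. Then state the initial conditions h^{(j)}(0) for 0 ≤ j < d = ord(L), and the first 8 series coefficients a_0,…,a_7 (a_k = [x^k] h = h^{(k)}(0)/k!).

f: a_k = 0, 8, 0, -32/3, 0, 128/5, 0, -512/7, …
h₀=f(r): pull back L_f along r ⇒ L₀.
h=∫h₀ ⇒ L = L₀·Dx.
L = (-4 + 8·x + 64·x^2 + 192·x^3 + 192·x^4)·Dx^2 + (1 + 4·x + 4·x^2 + 32·x^3 + 80·x^4 + 64·x^5)·Dx^3  (order 3).
h: a_k = 0, 0, 4, 16/3, -8/3, -64/5, -256/15, 512/21, …
ICs: h(0) = 0, h′(0) = 0, h′′(0) = 8.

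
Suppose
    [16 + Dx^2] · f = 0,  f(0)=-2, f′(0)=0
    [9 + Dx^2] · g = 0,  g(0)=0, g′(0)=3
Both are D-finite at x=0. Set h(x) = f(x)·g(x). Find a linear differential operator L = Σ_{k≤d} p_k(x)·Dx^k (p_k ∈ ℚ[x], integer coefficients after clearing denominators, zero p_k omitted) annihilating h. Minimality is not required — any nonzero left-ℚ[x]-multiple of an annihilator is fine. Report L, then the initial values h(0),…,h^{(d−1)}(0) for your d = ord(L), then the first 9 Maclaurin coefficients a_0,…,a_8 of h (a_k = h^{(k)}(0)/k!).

f: a_k = -2, 0, 16, 0, -64/3, 0, 512/45, 0, -1024/315, …
g: a_k = 0, 3, 0, -9/2, 0, 81/40, 0, -243/560, 0, …
f·g: L₀ = L_f ⊗_s L_g, ord ≤ 2·2.
L = 49 + 50·Dx^2 + Dx^4  (order 4).
h: a_k = 0, -6, 0, 57, 0, -2801/20, 0, 137257/840, 0, …
ICs: h(0) = 0, h′(0) = -6, h′′(0) = 0, h′′′(0) = 342.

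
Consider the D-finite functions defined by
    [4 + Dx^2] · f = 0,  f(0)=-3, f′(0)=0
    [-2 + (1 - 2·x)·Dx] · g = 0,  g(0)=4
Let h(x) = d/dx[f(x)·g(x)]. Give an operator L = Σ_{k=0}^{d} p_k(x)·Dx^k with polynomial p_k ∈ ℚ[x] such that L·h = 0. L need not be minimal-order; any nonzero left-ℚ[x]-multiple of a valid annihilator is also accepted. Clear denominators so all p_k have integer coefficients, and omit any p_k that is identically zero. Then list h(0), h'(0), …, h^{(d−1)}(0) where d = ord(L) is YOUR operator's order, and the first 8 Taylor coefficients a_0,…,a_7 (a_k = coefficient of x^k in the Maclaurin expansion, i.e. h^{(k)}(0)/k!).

L = (-4 - 16·x + 16·x^2) + (-4 + 8·x)·Dx + (1 - 4·x + 4·x^2)·Dx^2  (order 2).
h: a_k = -24, -48, -144, -416, -1040, -12448/5, -87136/15, -278848/21, …
ICs: h(0) = -24, h′(0) = -48.

f: a_k = -3, 0, 6, 0, -2, 0, 4/15, 0, …
g: a_k = 4, 8, 16, 32, 64, 128, 256, 512, …
Sym-product of L_f,L_g gives L₀ (≤ ord 2).
Differentiate: ansatz ord ≤ ord L₀ ⇒ L.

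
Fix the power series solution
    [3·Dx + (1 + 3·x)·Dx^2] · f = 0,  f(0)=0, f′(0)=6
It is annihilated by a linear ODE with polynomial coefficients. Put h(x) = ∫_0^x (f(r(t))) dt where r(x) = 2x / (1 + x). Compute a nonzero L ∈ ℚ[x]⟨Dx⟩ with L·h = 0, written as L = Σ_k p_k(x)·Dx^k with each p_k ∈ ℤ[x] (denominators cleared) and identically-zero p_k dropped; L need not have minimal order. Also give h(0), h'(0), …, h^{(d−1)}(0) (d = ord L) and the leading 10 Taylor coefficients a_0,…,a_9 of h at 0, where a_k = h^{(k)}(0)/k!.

L = (8 + 14·x)·Dx^2 + (1 + 8·x + 7·x^2)·Dx^3  (order 3).
h: a_k = 0, 0, 6, -16, 57, -240, 5602/5, -39216/7, 411771/14, -480400/3, …
ICs: h(0) = 0, h′(0) = 0, h′′(0) = 12.

f: a_k = 0, 6, -9, 18, -81/2, 486/5, -243, 4374/7, -6561/4, 4374, …
Substitute x→r, Dx→(1/r')Dx; clear ⇒ L₀.
h=∫h₀ ⇒ L = L₀·Dx.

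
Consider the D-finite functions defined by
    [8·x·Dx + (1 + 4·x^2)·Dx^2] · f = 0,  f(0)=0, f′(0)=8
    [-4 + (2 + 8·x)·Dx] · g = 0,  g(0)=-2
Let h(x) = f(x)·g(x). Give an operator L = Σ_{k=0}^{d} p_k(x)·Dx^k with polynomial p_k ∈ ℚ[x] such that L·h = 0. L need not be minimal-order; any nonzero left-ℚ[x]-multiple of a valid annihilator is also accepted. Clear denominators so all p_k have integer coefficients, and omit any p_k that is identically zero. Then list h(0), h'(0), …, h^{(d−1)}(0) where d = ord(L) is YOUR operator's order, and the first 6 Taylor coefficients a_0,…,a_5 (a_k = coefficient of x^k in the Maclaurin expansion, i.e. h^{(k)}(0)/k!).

f: a_k = 0, 8, 0, -32/3, 0, 128/5, …
g: a_k = -2, -4, 4, -8, 20, -56, …
h₀=f·g: eliminate ⇒ L₀, order ≤ 2·1.
L = (12 - 16·x - 16·x^2) + (-4 - 8·x + 48·x^2 + 64·x^3)·Dx + (1 + 8·x + 20·x^2 + 32·x^3 + 64·x^4)·Dx^2  (order 2).
h: a_k = 0, -16, -32, 160/3, -64/3, 992/15, …
ICs: h(0) = 0, h′(0) = -16.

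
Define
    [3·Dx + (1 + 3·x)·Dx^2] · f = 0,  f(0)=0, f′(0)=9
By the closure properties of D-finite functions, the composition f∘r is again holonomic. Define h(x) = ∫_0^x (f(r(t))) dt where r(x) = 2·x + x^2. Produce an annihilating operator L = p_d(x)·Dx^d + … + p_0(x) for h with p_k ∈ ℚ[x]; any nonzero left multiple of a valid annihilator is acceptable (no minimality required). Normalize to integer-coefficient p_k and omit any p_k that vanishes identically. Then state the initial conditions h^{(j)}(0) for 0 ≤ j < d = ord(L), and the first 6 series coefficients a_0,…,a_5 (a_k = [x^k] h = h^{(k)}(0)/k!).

f: a_k = 0, 9, -27/2, 27, -243/4, 729/5, …
h₀=f(r): pull back L_f along r ⇒ L₀.
Integrate: L := L₀·Dx.
L = (5 + 6·x + 3·x^2)·Dx^2 + (1 + 7·x + 9·x^2 + 3·x^3)·Dx^3  (order 3).
h: a_k = 0, 0, 9, -15, 81/2, -1323/10, …
ICs: h(0) = 0, h′(0) = 0, h′′(0) = 18.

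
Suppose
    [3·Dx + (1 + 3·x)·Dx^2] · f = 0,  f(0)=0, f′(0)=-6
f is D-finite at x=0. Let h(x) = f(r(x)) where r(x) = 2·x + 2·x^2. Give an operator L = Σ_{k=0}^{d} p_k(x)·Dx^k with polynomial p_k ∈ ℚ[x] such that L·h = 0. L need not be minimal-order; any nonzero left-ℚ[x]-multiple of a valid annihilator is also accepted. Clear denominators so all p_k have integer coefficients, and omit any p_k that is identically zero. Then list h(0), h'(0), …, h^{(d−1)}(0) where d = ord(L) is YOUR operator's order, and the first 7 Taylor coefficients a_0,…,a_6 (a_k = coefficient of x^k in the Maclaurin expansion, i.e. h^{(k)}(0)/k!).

f: a_k = 0, -6, 9, -18, 81/2, -486/5, 243, …
h₀=f(r): pull back L_f along r ⇒ L₀.
L = (4 + 12·x + 12·x^2)·Dx + (1 + 8·x + 18·x^2 + 12·x^3)·Dx^2  (order 2).
h: a_k = 0, -12, 24, -72, 252, -4752/5, 3744, …
ICs: h(0) = 0, h′(0) = -12.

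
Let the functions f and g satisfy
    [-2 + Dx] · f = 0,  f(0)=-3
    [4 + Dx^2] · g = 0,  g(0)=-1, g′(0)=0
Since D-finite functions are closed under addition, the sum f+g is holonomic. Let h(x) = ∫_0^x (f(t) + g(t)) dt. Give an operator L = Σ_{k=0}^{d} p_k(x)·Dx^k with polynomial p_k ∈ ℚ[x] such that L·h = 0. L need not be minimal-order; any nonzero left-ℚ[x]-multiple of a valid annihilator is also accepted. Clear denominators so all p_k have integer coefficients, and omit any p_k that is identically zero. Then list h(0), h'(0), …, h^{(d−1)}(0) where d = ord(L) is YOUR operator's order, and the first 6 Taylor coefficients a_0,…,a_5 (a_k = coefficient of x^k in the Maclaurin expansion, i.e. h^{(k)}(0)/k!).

f: a_k = -3, -6, -6, -4, -2, -4/5, …
g: a_k = -1, 0, 2, 0, -2/3, 0, …
f+g: L₀ = lclm(L_f,L_g), ord ≤ 1+2.
h=∫₀ˣh₀: take L = L₀·Dx.
L = -8·Dx + 4·Dx^2 - 2·Dx^3 + Dx^4  (order 4).
h: a_k = 0, -4, -3, -4/3, -1, -8/15, …
ICs: h(0) = 0, h′(0) = -4, h′′(0) = -6, h′′′(0) = -8.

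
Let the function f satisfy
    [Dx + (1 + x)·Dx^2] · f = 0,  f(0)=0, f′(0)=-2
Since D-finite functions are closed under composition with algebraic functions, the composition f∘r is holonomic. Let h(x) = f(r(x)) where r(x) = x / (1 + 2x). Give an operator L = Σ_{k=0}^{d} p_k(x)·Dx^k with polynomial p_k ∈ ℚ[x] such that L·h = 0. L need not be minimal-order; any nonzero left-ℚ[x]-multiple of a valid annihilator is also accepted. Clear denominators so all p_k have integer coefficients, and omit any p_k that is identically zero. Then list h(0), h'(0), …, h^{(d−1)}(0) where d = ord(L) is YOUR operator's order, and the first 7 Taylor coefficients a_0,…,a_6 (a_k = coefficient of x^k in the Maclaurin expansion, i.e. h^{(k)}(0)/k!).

L = (5 + 12·x)·Dx + (1 + 5·x + 6·x^2)·Dx^2  (order 2).
h: a_k = 0, -2, 5, -38/3, 65/2, -422/5, 665/3, …
ICs: h(0) = 0, h′(0) = -2.

f: a_k = 0, -2, 1, -2/3, 1/2, -2/5, 1/3, …
Substitute x→r, Dx→(1/r')Dx; clear ⇒ L₀.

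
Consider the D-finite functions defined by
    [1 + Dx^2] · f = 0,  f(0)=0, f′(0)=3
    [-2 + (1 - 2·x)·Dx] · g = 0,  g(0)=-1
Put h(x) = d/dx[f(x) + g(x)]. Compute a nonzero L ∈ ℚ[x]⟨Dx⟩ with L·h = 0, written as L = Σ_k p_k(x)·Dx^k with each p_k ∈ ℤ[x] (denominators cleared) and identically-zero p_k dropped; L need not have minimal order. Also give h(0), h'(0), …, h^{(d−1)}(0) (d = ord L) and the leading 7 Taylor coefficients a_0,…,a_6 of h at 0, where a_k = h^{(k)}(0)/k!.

f: a_k = 0, 3, 0, -1/2, 0, 1/40, 0, …
g: a_k = -1, -2, -4, -8, -16, -32, -64, …
L₀ := lclm(L_f,L_g); ord L₀ ≤ 2+1.
h=h₀': d/dx-closure on L₀ ⇒ L.
L = (196 - 16·x + 16·x^2) + (-25 + 54·x - 12·x^2 + 8·x^3)·Dx + (196 - 16·x + 16·x^2)·Dx^2 + (-25 + 54·x - 12·x^2 + 8·x^3)·Dx^3  (order 3).
h: a_k = 1, -8, -51/2, -64, -1279/8, -384, -215041/240, …
ICs: h(0) = 1, h′(0) = -8, h′′(0) = -51.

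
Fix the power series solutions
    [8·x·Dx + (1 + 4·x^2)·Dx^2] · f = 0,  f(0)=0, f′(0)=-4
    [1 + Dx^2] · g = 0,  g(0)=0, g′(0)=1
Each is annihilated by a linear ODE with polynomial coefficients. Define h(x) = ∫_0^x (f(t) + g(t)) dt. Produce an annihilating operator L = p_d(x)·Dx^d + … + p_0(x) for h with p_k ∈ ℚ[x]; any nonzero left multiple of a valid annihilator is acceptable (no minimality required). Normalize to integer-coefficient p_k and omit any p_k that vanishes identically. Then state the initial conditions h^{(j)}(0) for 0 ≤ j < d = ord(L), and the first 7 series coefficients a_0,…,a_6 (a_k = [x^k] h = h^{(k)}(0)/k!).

L = (-376·x + 1600·x^3 + 128·x^5)·Dx^2 + (-7 + 76·x^2 + 432·x^4 + 64·x^6)·Dx^3 + (-376·x + 1600·x^3 + 128·x^5)·Dx^4 + (-7 + 76·x^2 + 432·x^4 + 64·x^6)·Dx^5  (order 5).
h: a_k = 0, 0, -3/2, 0, 31/24, 0, -307/144, …
ICs: h(0) = 0, h′(0) = 0, h′′(0) = -3, h′′′(0) = 0, h′′′′(0) = 31.

f: a_k = 0, -4, 0, 16/3, 0, -64/5, 0, …
g: a_k = 0, 1, 0, -1/6, 0, 1/120, 0, …
h₀=f+g: left-lcm gives L₀, ord ≤ 4.
Integrate: L := L₀·Dx.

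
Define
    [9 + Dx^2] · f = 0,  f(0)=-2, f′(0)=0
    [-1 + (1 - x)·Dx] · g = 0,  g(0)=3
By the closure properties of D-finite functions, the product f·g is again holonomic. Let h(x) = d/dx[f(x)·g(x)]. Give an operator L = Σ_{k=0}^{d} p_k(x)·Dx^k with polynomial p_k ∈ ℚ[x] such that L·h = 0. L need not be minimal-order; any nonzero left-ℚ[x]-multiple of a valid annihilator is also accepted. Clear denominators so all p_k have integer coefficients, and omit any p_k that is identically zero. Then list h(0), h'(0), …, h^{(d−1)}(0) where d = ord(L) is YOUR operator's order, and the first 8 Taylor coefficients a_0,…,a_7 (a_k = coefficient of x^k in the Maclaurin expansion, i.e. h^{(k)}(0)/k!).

f: a_k = -2, 0, 9, 0, -27/4, 0, 81/40, 0, …
g: a_k = 3, 3, 3, 3, 3, 3, 3, 3, …
f·g: L₀ = L_f ⊗_s L_g, ord ≤ 2·1.
Differentiate: ansatz ord ≤ ord L₀ ⇒ L.
L = (7 - 18·x + 9·x^2) + (-2 + 2·x)·Dx + (1 - 2·x + x^2)·Dx^2  (order 2).
h: a_k = -6, 42, 63, 3, 15/4, 819/20, 1911/40, 13101/280, …
ICs: h(0) = -6, h′(0) = 42.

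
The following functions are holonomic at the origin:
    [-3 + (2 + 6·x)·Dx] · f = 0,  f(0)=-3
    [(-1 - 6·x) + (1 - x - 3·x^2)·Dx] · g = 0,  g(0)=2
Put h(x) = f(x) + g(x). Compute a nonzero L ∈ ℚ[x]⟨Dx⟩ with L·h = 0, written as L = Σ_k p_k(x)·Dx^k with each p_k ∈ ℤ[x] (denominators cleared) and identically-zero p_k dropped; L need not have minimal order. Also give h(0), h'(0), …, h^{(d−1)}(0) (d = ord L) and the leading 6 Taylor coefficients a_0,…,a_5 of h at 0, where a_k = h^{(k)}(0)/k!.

L = (57 + 297·x + 567·x^2 + 810·x^3) + (-41 - 246·x - 891·x^2 - 1998·x^3 - 2025·x^4)·Dx + (-2 + 38·x + 186·x^2 - 54·x^3 - 918·x^4 - 810·x^5)·Dx^2  (order 2).
h: a_k = -1, -5/2, 91/8, 143/16, 6079/128, 15377/256, …
ICs: h(0) = -1, h′(0) = -5/2.

f: a_k = -3, -9/2, 27/8, -81/16, 1215/128, -5103/256, …
g: a_k = 2, 2, 8, 14, 38, 80, …
Weyl lclm of L_f,L_g ⇒ L₀ (ord ≤ 2).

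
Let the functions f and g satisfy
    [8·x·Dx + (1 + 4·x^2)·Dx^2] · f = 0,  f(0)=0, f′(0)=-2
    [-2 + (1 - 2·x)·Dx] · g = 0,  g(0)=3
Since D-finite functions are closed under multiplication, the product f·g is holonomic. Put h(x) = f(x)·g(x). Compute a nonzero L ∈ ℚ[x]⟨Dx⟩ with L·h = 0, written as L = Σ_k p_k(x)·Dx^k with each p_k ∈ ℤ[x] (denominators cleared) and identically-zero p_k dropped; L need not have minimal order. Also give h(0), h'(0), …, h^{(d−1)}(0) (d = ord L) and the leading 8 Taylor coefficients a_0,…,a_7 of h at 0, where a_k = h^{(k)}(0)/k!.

f: a_k = 0, -2, 0, 8/3, 0, -32/5, 0, 128/7, …
g: a_k = 3, 6, 12, 24, 48, 96, 192, 384, …
L₀ := L_f ⊗_s L_g (sym. prod.), ord ≤ 2.
L = 16·x + (4 - 8·x + 32·x^2)·Dx + (-1 + 2·x - 4·x^2 + 8·x^3)·Dx^2  (order 2).
h: a_k = 0, -6, -12, -16, -32, -416/5, -832/5, -9728/35, …
ICs: h(0) = 0, h′(0) = -6.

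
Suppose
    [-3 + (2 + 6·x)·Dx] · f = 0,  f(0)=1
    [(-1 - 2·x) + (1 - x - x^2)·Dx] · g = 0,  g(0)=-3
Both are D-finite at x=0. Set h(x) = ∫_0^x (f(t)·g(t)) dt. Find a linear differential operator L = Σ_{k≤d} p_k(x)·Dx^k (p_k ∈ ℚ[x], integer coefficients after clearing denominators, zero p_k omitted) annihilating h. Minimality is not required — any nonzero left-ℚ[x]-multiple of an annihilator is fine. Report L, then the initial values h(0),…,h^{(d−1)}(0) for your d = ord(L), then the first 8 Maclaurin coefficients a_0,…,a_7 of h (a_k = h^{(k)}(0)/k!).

L = (5 + 7·x + 9·x^2)·Dx + (-2 - 4·x + 8·x^2 + 6·x^3)·Dx^2  (order 2).
h: a_k = 0, -3, -15/4, -19/8, -315/64, -2217/640, -4859/512, -30117/7168, …
ICs: h(0) = 0, h′(0) = -3.

f: a_k = 1, 3/2, -9/8, 27/16, -405/128, 1701/256, -15309/1024, 72171/2048, …
g: a_k = -3, -3, -6, -9, -15, -24, -39, -63, …
L₀ := L_f ⊗_s L_g (sym. prod.), ord ≤ 1.
∫: right-multiply L₀ by Dx.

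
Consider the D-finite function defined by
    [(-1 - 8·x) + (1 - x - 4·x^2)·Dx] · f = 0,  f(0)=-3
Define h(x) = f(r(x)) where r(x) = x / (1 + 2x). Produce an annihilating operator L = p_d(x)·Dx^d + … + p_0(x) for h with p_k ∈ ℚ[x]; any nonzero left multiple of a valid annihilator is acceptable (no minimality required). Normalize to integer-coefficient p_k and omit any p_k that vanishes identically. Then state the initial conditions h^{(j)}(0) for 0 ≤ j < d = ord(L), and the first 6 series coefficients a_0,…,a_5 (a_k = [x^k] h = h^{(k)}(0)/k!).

f: a_k = -3, -3, -15, -27, -87, -195, …
h₀=f(r): pull back L_f along r ⇒ L₀.
L = (1 + 10·x) + (-1 - 5·x - 4·x^2 + 4·x^3)·Dx  (order 1).
h: a_k = -3, -3, -9, 21, -81, 285, …
ICs: h(0) = -3.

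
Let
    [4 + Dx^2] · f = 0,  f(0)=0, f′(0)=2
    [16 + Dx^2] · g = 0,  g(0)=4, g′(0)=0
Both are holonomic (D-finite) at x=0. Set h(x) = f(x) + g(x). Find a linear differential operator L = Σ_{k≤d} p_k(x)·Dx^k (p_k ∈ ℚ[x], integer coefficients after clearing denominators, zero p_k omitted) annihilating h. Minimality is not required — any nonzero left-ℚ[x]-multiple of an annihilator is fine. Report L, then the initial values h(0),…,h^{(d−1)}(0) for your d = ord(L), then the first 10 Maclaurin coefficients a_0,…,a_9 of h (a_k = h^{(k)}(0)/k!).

L = 64 + 20·Dx^2 + Dx^4  (order 4).
h: a_k = 4, 2, -32, -4/3, 128/3, 4/15, -1024/45, -8/315, 2048/315, 4/2835, …
ICs: h(0) = 4, h′(0) = 2, h′′(0) = -64, h′′′(0) = -8.

f: a_k = 0, 2, 0, -4/3, 0, 4/15, 0, -8/315, 0, 4/2835, …
g: a_k = 4, 0, -32, 0, 128/3, 0, -1024/45, 0, 2048/315, 0, …
Sum ⇒ L₀ = lclm(L_f,L_g) in ℚ(x)⟨Dx⟩.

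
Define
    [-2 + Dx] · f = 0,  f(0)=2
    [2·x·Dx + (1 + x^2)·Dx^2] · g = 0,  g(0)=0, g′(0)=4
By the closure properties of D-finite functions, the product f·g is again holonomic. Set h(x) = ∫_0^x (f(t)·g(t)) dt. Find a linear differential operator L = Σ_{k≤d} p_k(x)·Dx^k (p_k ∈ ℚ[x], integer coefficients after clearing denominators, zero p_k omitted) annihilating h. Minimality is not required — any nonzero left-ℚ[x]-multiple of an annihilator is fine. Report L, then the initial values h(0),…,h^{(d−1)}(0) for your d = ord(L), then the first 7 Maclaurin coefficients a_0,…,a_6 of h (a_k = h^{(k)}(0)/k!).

f: a_k = 2, 4, 4, 8/3, 4/3, 8/15, 8/45, …
g: a_k = 0, 4, 0, -4/3, 0, 4/5, 0, …
Sym-product of L_f,L_g gives L₀ (≤ ord 2).
h=∫₀ˣh₀: take L = L₀·Dx.
L = (4 - 4·x + 4·x^2)·Dx + (-4 + 2·x - 4·x^2)·Dx^2 + (1 + x^2)·Dx^3  (order 3).
h: a_k = 0, 0, 4, 16/3, 10/3, 16/15, 4/15, …
ICs: h(0) = 0, h′(0) = 0, h′′(0) = 8.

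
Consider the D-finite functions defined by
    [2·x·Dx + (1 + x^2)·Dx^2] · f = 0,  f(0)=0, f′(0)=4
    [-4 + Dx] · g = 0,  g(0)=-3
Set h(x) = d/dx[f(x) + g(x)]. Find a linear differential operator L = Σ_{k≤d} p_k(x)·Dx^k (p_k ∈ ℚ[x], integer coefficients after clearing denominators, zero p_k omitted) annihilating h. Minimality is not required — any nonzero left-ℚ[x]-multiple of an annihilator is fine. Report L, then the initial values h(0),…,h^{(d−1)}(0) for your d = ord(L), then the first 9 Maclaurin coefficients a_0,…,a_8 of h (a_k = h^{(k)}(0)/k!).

f: a_k = 0, 4, 0, -4/3, 0, 4/5, 0, -4/7, 0, …
g: a_k = -3, -12, -24, -32, -32, -128/5, -256/15, -1024/105, -512/105, …
Sum ⇒ L₀ = lclm(L_f,L_g) in ℚ(x)⟨Dx⟩.
Derive L from L₀ (diff closure).
L = (4 - 16·x - 12·x^2 - 16·x^3) + (-9 - 13·x^2 - 8·x^4)·Dx + (2 + x + 4·x^2 + x^3 + 2·x^4)·Dx^2  (order 2).
h: a_k = -8, -48, -100, -128, -124, -512/5, -1084/15, -4096/105, -1628/105, …
ICs: h(0) = -8, h′(0) = -48.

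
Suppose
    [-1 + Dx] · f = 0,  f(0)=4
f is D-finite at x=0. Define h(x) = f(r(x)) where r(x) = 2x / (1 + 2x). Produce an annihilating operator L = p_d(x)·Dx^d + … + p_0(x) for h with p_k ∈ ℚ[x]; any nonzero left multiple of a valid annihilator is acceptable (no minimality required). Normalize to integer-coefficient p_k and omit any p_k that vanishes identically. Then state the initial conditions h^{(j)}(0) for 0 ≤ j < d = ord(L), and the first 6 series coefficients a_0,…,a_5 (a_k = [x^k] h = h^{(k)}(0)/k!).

L = -2 + (1 + 4·x + 4·x^2)·Dx  (order 1).
h: a_k = 4, 8, -8, 16/3, 8/3, -304/15, …
ICs: h(0) = 4.

f: a_k = 4, 4, 2, 2/3, 1/6, 1/30, …
h₀=f(r): pull back L_f along r ⇒ L₀.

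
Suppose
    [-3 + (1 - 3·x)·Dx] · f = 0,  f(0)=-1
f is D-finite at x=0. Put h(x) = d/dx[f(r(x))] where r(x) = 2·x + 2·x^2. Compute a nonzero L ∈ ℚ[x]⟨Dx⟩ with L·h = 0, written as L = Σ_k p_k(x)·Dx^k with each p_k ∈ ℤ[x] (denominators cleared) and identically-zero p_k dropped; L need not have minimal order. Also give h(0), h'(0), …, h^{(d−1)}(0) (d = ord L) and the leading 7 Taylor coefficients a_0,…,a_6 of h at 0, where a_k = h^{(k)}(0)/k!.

f: a_k = -1, -3, -9, -27, -81, -243, -729, …
Change of var in L_f (x↦r) gives L₀.
h₀' ⇒ L via d/dx closure of L₀.
L = (14 + 36·x + 36·x^2) + (-1 + 4·x + 18·x^2 + 12·x^3)·Dx  (order 1).
h: a_k = -6, -84, -864, -7920, -68040, -561168, -4499712, …
ICs: h(0) = -6.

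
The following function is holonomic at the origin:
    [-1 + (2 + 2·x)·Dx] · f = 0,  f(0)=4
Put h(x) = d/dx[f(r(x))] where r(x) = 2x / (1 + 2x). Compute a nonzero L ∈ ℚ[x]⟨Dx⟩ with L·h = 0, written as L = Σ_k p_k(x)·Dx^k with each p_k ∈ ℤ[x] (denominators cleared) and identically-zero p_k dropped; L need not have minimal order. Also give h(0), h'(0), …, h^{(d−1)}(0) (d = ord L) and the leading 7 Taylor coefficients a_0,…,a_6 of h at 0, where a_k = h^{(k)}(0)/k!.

L = (-5 - 16·x) + (-1 - 6·x - 8·x^2)·Dx  (order 1).
h: a_k = 4, -20, 78, -282, 1995/2, -7059/2, 50435/4, …
ICs: h(0) = 4.

f: a_k = 4, 2, -1/2, 1/4, -5/32, 7/64, -21/256, …
h₀=f(r): pull back L_f along r ⇒ L₀.
h=h₀': d/dx-closure on L₀ ⇒ L.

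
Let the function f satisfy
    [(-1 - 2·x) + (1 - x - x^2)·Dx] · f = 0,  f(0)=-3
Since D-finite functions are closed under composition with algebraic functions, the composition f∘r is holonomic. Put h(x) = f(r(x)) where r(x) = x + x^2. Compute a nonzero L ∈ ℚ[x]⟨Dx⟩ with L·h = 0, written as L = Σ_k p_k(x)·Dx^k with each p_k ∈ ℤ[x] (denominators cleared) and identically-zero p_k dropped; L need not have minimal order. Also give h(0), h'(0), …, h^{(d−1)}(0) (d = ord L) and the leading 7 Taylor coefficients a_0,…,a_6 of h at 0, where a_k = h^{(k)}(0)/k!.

L = (1 + 4·x + 6·x^2 + 4·x^3) + (-1 + x + 2·x^2 + 2·x^3 + x^4)·Dx  (order 1).
h: a_k = -3, -3, -9, -21, -48, -111, -258, …
ICs: h(0) = -3.

f: a_k = -3, -3, -6, -9, -15, -24, -39, …
Change of var in L_f (x↦r) gives L₀.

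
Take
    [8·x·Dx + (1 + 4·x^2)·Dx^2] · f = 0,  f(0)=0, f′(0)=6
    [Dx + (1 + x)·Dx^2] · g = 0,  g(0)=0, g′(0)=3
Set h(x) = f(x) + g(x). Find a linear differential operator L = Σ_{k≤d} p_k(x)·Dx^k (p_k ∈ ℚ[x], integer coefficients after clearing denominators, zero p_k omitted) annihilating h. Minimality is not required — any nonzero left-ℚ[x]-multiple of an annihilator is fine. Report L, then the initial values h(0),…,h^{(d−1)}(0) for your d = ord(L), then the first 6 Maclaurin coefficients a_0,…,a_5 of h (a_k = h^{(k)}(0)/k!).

f: a_k = 0, 6, 0, -8, 0, 96/5, …
g: a_k = 0, 3, -3/2, 1, -3/4, 3/5, …
h₀=f+g: left-lcm gives L₀, ord ≤ 4.
L = (-8 - 24·x + 96·x^2 + 32·x^3)·Dx + (-10 - 16·x + 72·x^2 + 192·x^3 + 64·x^4)·Dx^2 + (-1 + 7·x + 8·x^2 + 32·x^3 + 48·x^4 + 16·x^5)·Dx^3  (order 3).
h: a_k = 0, 9, -3/2, -7, -3/4, 99/5, …
ICs: h(0) = 0, h′(0) = 9, h′′(0) = -3.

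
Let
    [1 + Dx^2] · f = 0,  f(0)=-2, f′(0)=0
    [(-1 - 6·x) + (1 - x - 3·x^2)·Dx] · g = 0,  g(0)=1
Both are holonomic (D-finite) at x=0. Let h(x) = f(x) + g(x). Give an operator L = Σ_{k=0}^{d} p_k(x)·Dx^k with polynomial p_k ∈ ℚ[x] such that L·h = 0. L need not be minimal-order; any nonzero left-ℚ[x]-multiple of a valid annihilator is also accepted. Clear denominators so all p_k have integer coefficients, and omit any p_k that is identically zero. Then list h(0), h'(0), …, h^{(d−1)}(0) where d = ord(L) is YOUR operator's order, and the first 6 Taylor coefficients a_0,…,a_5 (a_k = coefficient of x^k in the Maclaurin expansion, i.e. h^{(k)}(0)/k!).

L = (-43 - 292·x - 307·x^2 - 624·x^3 - 45·x^4 - 54·x^5) + (9 + 7·x + 6·x^2 - 91·x^3 - 144·x^4 - 27·x^5 - 27·x^6)·Dx + (-43 - 292·x - 307·x^2 - 624·x^3 - 45·x^4 - 54·x^5)·Dx^2 + (9 + 7·x + 6·x^2 - 91·x^3 - 144·x^4 - 27·x^5 - 27·x^6)·Dx^3  (order 3).
h: a_k = -1, 1, 5, 7, 227/12, 40, …
ICs: h(0) = -1, h′(0) = 1, h′′(0) = 10.

f: a_k = -2, 0, 1, 0, -1/12, 0, …
g: a_k = 1, 1, 4, 7, 19, 40, …
Sum ⇒ L₀ = lclm(L_f,L_g) in ℚ(x)⟨Dx⟩.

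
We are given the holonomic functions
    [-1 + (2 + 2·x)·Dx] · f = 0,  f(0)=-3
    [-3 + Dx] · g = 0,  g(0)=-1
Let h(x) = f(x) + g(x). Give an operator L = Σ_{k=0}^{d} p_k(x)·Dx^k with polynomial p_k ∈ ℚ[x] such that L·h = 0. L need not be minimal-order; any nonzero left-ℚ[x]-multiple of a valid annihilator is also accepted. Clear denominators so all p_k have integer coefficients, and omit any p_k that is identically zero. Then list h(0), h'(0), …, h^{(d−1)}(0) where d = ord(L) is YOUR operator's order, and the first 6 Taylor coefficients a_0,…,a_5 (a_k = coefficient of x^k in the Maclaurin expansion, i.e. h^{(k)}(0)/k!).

L = (21 + 18·x) + (-37 - 72·x - 36·x^2)·Dx + (10 + 22·x + 12·x^2)·Dx^2  (order 2).
h: a_k = -4, -9/2, -33/8, -75/16, -417/128, -2697/1280, …
ICs: h(0) = -4, h′(0) = -9/2.

f: a_k = -3, -3/2, 3/8, -3/16, 15/128, -21/256, …
g: a_k = -1, -3, -9/2, -9/2, -27/8, -81/40, …
f+g: L₀ = lclm(L_f,L_g), ord ≤ 1+1.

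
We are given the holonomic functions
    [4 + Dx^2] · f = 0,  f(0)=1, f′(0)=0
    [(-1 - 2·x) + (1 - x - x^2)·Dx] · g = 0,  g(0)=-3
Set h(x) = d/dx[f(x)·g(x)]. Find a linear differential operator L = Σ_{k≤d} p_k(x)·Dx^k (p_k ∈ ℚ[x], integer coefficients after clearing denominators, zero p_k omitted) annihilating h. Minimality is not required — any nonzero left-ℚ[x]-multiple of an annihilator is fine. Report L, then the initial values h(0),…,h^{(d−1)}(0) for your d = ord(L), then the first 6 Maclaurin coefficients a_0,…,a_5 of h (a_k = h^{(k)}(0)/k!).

f: a_k = 1, 0, -2, 0, 2/3, 0, …
g: a_k = -3, -3, -6, -9, -15, -24, …
L₀ := L_f ⊗_s L_g (sym. prod.), ord ≤ 2.
h=h₀': d/dx-closure on L₀ ⇒ L.
L = (-6 - 16·x - 8·x^2 + 16·x^3 + 8·x^4) + (-1 + 2·x + 12·x^2 + 8·x^3)·Dx + (1 - 3·x - x^2 + 4·x^3 + 2·x^4)·Dx^2  (order 2).
h: a_k = -3, 0, -9, -20, -40, -382/5, …
ICs: h(0) = -3, h′(0) = 0.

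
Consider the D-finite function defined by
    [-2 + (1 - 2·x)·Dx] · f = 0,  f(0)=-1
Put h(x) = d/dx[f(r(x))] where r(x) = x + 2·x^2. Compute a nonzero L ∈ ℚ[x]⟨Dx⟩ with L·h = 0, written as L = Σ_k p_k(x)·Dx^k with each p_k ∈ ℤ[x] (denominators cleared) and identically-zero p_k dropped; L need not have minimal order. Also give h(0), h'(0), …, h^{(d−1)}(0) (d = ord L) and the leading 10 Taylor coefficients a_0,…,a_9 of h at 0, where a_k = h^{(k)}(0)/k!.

L = (8 + 24·x + 48·x^2) + (-1 - 2·x + 12·x^2 + 16·x^3)·Dx  (order 1).
h: a_k = -2, -16, -72, -320, -1280, -4992, -18816, -69632, -253440, -911360, …
ICs: h(0) = -2.

f: a_k = -1, -2, -4, -8, -16, -32, -64, -128, -256, -512, …
f∘r: x↦r, Dx↦Dx/r' in L_f ⇒ L₀.
h₀' ⇒ L via d/dx closure of L₀.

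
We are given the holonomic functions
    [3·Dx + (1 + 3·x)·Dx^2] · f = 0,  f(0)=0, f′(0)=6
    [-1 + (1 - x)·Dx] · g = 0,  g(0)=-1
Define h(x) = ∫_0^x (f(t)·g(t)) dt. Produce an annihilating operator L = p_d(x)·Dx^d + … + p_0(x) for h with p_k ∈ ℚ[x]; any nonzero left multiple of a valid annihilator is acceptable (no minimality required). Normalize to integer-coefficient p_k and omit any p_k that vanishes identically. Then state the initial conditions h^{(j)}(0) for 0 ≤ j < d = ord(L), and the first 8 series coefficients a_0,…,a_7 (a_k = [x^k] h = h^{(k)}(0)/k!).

f: a_k = 0, 6, -9, 18, -81/2, 486/5, -243, 4374/7, …
g: a_k = -1, -1, -1, -1, -1, -1, -1, -1, …
L₀ := L_f ⊗_s L_g (sym. prod.), ord ≤ 2.
h=∫₀ˣh₀: take L = L₀·Dx.
L = 3·Dx + (-1 + 9·x)·Dx^2 + (-1 - 2·x + 3·x^2)·Dx^3  (order 3).
h: a_k = 0, 0, -3, 1, -15/4, 51/10, -239/20, 1713/70, …
ICs: h(0) = 0, h′(0) = 0, h′′(0) = -6.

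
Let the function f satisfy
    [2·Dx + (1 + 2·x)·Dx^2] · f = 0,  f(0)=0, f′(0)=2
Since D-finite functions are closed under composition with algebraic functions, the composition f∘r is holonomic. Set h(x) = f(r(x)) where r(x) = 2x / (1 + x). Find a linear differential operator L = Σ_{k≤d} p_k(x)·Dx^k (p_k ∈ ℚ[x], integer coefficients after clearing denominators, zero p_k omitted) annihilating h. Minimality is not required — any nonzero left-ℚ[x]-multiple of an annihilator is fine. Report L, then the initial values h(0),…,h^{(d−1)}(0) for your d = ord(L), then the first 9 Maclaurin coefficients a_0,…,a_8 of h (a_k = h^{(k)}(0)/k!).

L = (6 + 10·x)·Dx + (1 + 6·x + 5·x^2)·Dx^2  (order 2).
h: a_k = 0, 4, -12, 124/3, -156, 3124/5, -2604, 78124/7, -48828, …
ICs: h(0) = 0, h′(0) = 4.

f: a_k = 0, 2, -2, 8/3, -4, 32/5, -32/3, 128/7, -32, …
h₀=f(r): pull back L_f along r ⇒ L₀.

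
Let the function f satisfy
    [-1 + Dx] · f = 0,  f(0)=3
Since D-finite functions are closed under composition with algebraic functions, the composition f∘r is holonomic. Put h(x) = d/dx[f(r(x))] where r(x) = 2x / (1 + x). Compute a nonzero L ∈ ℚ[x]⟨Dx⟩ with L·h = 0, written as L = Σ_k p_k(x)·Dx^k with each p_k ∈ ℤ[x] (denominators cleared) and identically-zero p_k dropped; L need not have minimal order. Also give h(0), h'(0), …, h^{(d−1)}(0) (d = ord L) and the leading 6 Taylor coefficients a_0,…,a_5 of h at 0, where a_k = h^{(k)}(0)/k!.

L = -2·x + (-1 - 2·x - x^2)·Dx  (order 1).
h: a_k = 6, 0, -6, 8, -6, 8/5, …
ICs: h(0) = 6.

f: a_k = 3, 3, 3/2, 1/2, 1/8, 1/40, …
Substitute x→r, Dx→(1/r')Dx; clear ⇒ L₀.
h=h₀': d/dx-closure on L₀ ⇒ L.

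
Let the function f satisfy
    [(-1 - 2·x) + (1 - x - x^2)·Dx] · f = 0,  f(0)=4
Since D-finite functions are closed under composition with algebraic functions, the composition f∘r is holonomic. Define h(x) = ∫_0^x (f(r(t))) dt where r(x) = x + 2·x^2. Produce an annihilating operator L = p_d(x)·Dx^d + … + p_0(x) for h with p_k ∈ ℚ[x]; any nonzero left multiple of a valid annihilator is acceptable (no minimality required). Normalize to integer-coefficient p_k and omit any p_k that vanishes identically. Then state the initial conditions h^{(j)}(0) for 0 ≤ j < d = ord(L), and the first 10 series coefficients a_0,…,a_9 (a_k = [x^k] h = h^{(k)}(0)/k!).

L = (1 + 6·x + 12·x^2 + 16·x^3)·Dx + (-1 + x + 3·x^2 + 4·x^3 + 4·x^4)·Dx^2  (order 2).
h: a_k = 0, 4, 2, 16/3, 11, 124/5, 56, 948/7, 657/2, 7312/9, …
ICs: h(0) = 0, h′(0) = 4.

f: a_k = 4, 4, 8, 12, 20, 32, 52, 84, 136, 220, …
Change of var in L_f (x↦r) gives L₀.
∫: right-multiply L₀ by Dx.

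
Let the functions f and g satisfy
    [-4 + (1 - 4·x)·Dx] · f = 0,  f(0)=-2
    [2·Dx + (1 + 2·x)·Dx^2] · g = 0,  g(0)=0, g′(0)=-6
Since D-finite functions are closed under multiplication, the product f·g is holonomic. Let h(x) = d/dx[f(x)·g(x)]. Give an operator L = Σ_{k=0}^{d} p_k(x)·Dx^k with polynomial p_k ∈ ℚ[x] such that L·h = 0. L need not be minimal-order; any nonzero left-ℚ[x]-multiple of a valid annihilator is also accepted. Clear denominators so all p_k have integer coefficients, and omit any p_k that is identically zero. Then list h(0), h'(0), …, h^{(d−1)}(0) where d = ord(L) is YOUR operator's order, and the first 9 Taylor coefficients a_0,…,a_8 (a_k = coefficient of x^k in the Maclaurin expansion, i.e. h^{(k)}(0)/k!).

L = 32 + (8 + 40·x)·Dx + (-1 + 2·x + 8·x^2)·Dx^2  (order 2).
h: a_k = 12, 72, 480, 2464, 12512, 298368/5, 1396224/5, 44625408/35, 200921856/35, …
ICs: h(0) = 12, h′(0) = 72.

f: a_k = -2, -8, -32, -128, -512, -2048, -8192, -32768, -131072, …
g: a_k = 0, -6, 6, -8, 12, -96/5, 32, -384/7, 96, …
L₀ := L_f ⊗_s L_g (sym. prod.), ord ≤ 2.
Differentiate: ansatz ord ≤ ord L₀ ⇒ L.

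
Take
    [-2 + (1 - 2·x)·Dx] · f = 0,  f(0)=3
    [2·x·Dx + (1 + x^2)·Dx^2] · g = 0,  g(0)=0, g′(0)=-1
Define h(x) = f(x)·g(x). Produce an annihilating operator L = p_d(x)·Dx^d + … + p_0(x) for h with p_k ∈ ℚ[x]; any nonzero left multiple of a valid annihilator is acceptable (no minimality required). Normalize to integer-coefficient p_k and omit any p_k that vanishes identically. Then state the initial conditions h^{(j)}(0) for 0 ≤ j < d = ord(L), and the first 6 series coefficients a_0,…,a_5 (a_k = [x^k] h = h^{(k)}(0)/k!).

f: a_k = 3, 6, 12, 24, 48, 96, …
g: a_k = 0, -1, 0, 1/3, 0, -1/5, …
f·g: L₀ = L_f ⊗_s L_g, ord ≤ 1·2.
L = 4·x + (4 - 2·x + 8·x^2)·Dx + (-1 + 2·x - x^2 + 2·x^3)·Dx^2  (order 2).
h: a_k = 0, -3, -6, -11, -22, -223/5, …
ICs: h(0) = 0, h′(0) = -3.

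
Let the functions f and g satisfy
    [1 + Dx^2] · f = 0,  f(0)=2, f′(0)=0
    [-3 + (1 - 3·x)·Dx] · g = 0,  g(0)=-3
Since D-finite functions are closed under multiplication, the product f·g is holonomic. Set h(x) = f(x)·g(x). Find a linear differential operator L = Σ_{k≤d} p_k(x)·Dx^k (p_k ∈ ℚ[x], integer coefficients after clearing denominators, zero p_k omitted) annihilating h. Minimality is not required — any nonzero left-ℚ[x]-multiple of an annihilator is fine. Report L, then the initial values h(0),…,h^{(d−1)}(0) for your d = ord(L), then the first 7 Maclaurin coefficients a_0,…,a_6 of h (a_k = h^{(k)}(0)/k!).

L = (-1 + 3·x) + 6·Dx + (-1 + 3·x)·Dx^2  (order 2).
h: a_k = -6, -18, -51, -153, -1837/4, -5511/4, -495989/120, …
ICs: h(0) = -6, h′(0) = -18.

f: a_k = 2, 0, -1, 0, 1/12, 0, -1/360, …
g: a_k = -3, -9, -27, -81, -243, -729, -2187, …
Product ⇒ symmetric product L₀, ord ≤ 2.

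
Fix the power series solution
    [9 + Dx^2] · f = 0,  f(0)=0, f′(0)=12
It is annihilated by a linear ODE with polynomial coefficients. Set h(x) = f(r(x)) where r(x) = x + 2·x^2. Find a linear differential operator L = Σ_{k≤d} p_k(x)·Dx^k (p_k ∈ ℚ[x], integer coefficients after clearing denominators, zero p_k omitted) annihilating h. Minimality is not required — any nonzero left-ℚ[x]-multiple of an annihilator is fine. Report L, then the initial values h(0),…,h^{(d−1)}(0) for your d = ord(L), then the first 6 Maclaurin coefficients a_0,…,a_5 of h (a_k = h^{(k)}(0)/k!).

f: a_k = 0, 12, 0, -18, 0, 81/10, …
f∘r: x↦r, Dx↦Dx/r' in L_f ⇒ L₀.
L = (9 + 108·x + 432·x^2 + 576·x^3) - 4·Dx + (1 + 4·x)·Dx^2  (order 2).
h: a_k = 0, 12, 24, -18, -108, -2079/10, …
ICs: h(0) = 0, h′(0) = 12.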